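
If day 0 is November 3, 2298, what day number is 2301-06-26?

Nov 3, 2298 → Nov 3, 2299: 365 days.
Nov 3, 2299 → Nov 3, 2300: 365 days.
Nov 3, 2300 → Dec 3, 2300: 30 days (November has 30).
Dec 3, 2300 → Jan 3, 2301: 31 days (December has 31).
Jan 3, 2301 → Feb 3, 2301: 31 days (January has 31).
Feb 3, 2301 → Mar 3, 2301: 28 days (February has 28).
Mar 3, 2301 → Apr 3, 2301: 31 days (March has 31).
Apr 3, 2301 → May 3, 2301: 30 days (April has 30).
May 3, 2301 → Jun 3, 2301: 31 days (May has 31).
Jun 3, 2301 → Jun 26, 2301: 23 days.
Total: 965 days.

965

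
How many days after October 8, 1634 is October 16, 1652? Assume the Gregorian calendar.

6583

Oct 8, 1634 → Oct 8, 1635: 365 days.
Oct 8, 1635 → Oct 8, 1636: 366 days (Feb 29, 1636 is in that span).
Oct 8, 1636 → Oct 8, 1637: 365 days.
Oct 8, 1637 → Oct 8, 1638: 365 days.
Oct 8, 1638 → Oct 8, 1639: 365 days.
Oct 8, 1639 → Oct 8, 1640: 366 days (Feb 29, 1640 is in that span).
Oct 8, 1640 → Oct 8, 1641: 365 days.
Oct 8, 1641 → Oct 8, 1642: 365 days.
Oct 8, 1642 → Oct 8, 1643: 365 days.
Oct 8, 1643 → Oct 8, 1644: 366 days (Feb 29, 1644 is in that span).
Oct 8, 1644 → Oct 8, 1645: 365 days.
Oct 8, 1645 → Oct 8, 1646: 365 days.
Oct 8, 1646 → Oct 8, 1647: 365 days.
Oct 8, 1647 → Oct 8, 1648: 366 days (Feb 29, 1648 is in that span).
Oct 8, 1648 → Oct 8, 1649: 365 days.
Oct 8, 1649 → Oct 8, 1650: 365 days.
Oct 8, 1650 → Oct 8, 1651: 365 days.
Oct 8, 1651 → Nov 8, 1651: 31 days (October has 31).
Nov 8, 1651 → Dec 8, 1651: 30 days (November has 30).
Dec 8, 1651 → Jan 8, 1652: 31 days (December has 31).
Jan 8, 1652 → Feb 8, 1652: 31 days (January has 31).
Feb 8, 1652 → Mar 8, 1652: 29 days (February has 29).
Mar 8, 1652 → Apr 8, 1652: 31 days (March has 31).
Apr 8, 1652 → May 8, 1652: 30 days (April has 30).
May 8, 1652 → Jun 8, 1652: 31 days (May has 31).
Jun 8, 1652 → Jul 8, 1652: 30 days (June has 30).
Jul 8, 1652 → Aug 8, 1652: 31 days (July has 31).
Aug 8, 1652 → Sep 8, 1652: 31 days (August has 31).
Sep 8, 1652 → Oct 8, 1652: 30 days (September has 30).
Oct 8, 1652 → Oct 16, 1652: 8 days.
Total: 6583 days.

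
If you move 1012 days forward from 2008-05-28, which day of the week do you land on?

First find the weekday of May 28, 2008. Doomsday rule: the anchor day for the 2000s is Tuesday. For year 08: 8÷12 = 0 r 8, and 8÷4 = 2, so 0+8+2 = 10.
Tuesday + 10 ≡ Friday — that's 2008's doomsday.
In May the doomsday date is May 9.
May 28 is 19 days after May 9; 19 mod 7 = 5, so Friday + 5 = Wednesday.
1012 mod 7 = 4, so 1012 days after a Wednesday is Wednesday + 4 = Sunday.

Sunday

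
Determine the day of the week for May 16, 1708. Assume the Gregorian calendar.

Doomsday rule: the anchor day for the 1700s is Sunday. For year 08: 8÷12 = 0 r 8, and 8÷4 = 2, so 0+8+2 = 10.
Sunday + 10 ≡ Wednesday — that's 1708's doomsday.
In May the doomsday date is May 9.
May 16 is 7 days after May 9; 7 mod 7 = 0, so Wednesday + 0 = Wednesday.

Wednesday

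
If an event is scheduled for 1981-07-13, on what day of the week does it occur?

Monday

January 1, 1981 is a Thursday.
Jan 1, 1981 → Feb 1, 1981: 31 days (January has 31).
Feb 1, 1981 → Mar 1, 1981: 28 days (February has 28).
Mar 1, 1981 → Apr 1, 1981: 31 days (March has 31).
Apr 1, 1981 → May 1, 1981: 30 days (April has 30).
May 1, 1981 → Jun 1, 1981: 31 days (May has 31).
Jun 1, 1981 → Jul 1, 1981: 30 days (June has 30).
Jul 1, 1981 → Jul 13, 1981: 12 days.
Total: 193 days.
193 mod 7 = 4, so Thursday + 4 = Monday.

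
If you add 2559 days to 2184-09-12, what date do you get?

+365 (one year) → Sep 12, 2185 (2194 left).
+365 (one year) → Sep 12, 2186 (1829 left).
+365 (one year) → Sep 12, 2187 (1464 left).
+366 (one year; includes Feb 29, 2188) → Sep 12, 2188 (1098 left).
+365 (one year) → Sep 12, 2189 (733 left).
+365 (one year) → Sep 12, 2190 (368 left).
Sep has 30 days: +19 → Oct 1, 2190 (349 left).
Oct has 31 days: +31 → Nov 1, 2190 (318 left).
Nov has 30 days: +30 → Dec 1, 2190 (288 left).
Dec has 31 days: +31 → Jan 1, 2191 (257 left).
Jan has 31 days: +31 → Feb 1, 2191 (226 left).
Feb has 28 days: +28 → Mar 1, 2191 (198 left).
Mar has 31 days: +31 → Apr 1, 2191 (167 left).
Apr has 30 days: +30 → May 1, 2191 (137 left).
May has 31 days: +31 → Jun 1, 2191 (106 left).
Jun has 30 days: +30 → Jul 1, 2191 (76 left).
Jul has 31 days: +31 → Aug 1, 2191 (45 left).
Aug has 31 days: +31 → Sep 1, 2191 (14 left).
+14 → Sep 15, 2191.

September 15, 2191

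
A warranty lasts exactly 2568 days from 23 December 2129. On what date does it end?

January 3, 2137

+365 (one year) → Dec 23, 2130 (2203 left).
+365 (one year) → Dec 23, 2131 (1838 left).
+366 (one year; includes Feb 29, 2132) → Dec 23, 2132 (1472 left).
+365 (one year) → Dec 23, 2133 (1107 left).
+365 (one year) → Dec 23, 2134 (742 left).
+365 (one year) → Dec 23, 2135 (377 left).
Dec has 31 days: +9 → Jan 1, 2136 (368 left).
Jan has 31 days: +31 → Feb 1, 2136 (337 left).
Feb has 29 days: +29 → Mar 1, 2136 (308 left).
Mar has 31 days: +31 → Apr 1, 2136 (277 left).
Apr has 30 days: +30 → May 1, 2136 (247 left).
May has 31 days: +31 → Jun 1, 2136 (216 left).
Jun has 30 days: +30 → Jul 1, 2136 (186 left).
Jul has 31 days: +31 → Aug 1, 2136 (155 left).
Aug has 31 days: +31 → Sep 1, 2136 (124 left).
Sep has 30 days: +30 → Oct 1, 2136 (94 left).
Oct has 31 days: +31 → Nov 1, 2136 (63 left).
Nov has 30 days: +30 → Dec 1, 2136 (33 left).
Dec has 31 days: +31 → Jan 1, 2137 (2 left).
+2 → Jan 3, 2137.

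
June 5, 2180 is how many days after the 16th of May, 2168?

May 16, 2168 → May 16, 2169: 365 days.
May 16, 2169 → May 16, 2170: 365 days.
May 16, 2170 → May 16, 2171: 365 days.
May 16, 2171 → May 16, 2172: 366 days (Feb 29, 2172 is in that span).
May 16, 2172 → May 16, 2173: 365 days.
May 16, 2173 → May 16, 2174: 365 days.
May 16, 2174 → May 16, 2175: 365 days.
May 16, 2175 → May 16, 2176: 366 days (Feb 29, 2176 is in that span).
May 16, 2176 → May 16, 2177: 365 days.
May 16, 2177 → May 16, 2178: 365 days.
May 16, 2178 → May 16, 2179: 365 days.
May 16, 2179 → Jun 16, 2179: 31 days (May has 31).
Jun 16, 2179 → Jul 16, 2179: 30 days (June has 30).
Jul 16, 2179 → Aug 16, 2179: 31 days (July has 31).
Aug 16, 2179 → Sep 16, 2179: 31 days (August has 31).
Sep 16, 2179 → Oct 16, 2179: 30 days (September has 30).
Oct 16, 2179 → Nov 16, 2179: 31 days (October has 31).
Nov 16, 2179 → Dec 16, 2179: 30 days (November has 30).
Dec 16, 2179 → Jan 16, 2180: 31 days (December has 31).
Jan 16, 2180 → Feb 16, 2180: 31 days (January has 31).
Feb 16, 2180 → Mar 16, 2180: 29 days (February has 29).
Mar 16, 2180 → Apr 16, 2180: 31 days (March has 31).
Apr 16, 2180 → May 16, 2180: 30 days (April has 30).
May 16, 2180 → Jun 5, 2180: 20 days.
Total: 4403 days.

4403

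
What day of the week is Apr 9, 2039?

Doomsday rule: the anchor day for the 2000s is Tuesday. For year 39: 39÷12 = 3 r 3, and 3÷4 = 0, so 3+3+0 = 6.
Tuesday + 6 ≡ Monday — that's 2039's doomsday.
In April the doomsday date is Apr 4.
Apr 9 is 5 days after Apr 4; 5 mod 7 = 5, so Monday + 5 = Saturday.

Saturday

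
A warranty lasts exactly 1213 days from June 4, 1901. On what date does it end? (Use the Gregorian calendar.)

+365 (one year) → Jun 4, 1902 (848 left).
+365 (one year) → Jun 4, 1903 (483 left).
+366 (one year; includes Feb 29, 1904) → Jun 4, 1904 (117 left).
Jun has 30 days: +27 → Jul 1, 1904 (90 left).
Jul has 31 days: +31 → Aug 1, 1904 (59 left).
Aug has 31 days: +31 → Sep 1, 1904 (28 left).
+28 → Sep 29, 1904.

September 29, 1904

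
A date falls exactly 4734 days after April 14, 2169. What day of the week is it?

Sunday

First find the weekday of Apr 14, 2169. Doomsday rule: the anchor day for the 2100s is Sunday. For year 69: 69÷12 = 5 r 9, and 9÷4 = 2, so 5+9+2 = 16.
Sunday + 16 ≡ Tuesday — that's 2169's doomsday.
In April the doomsday date is Apr 4.
Apr 14 is 10 days after Apr 4; 10 mod 7 = 3, so Tuesday + 3 = Friday.
4734 mod 7 = 2, so 4734 days after a Friday is Friday + 2 = Sunday.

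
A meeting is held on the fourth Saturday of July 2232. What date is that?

July 28, 2232

July 1, 2232 is a Sunday.
The first Saturday is therefore July 7 (6 days later).
The fourth Saturday is 7 + 3×7 = July 28.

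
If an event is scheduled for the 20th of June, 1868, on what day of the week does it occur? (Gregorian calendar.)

Doomsday rule: the anchor day for the 1800s is Friday. For year 68: 68÷12 = 5 r 8, and 8÷4 = 2, so 5+8+2 = 15.
Friday + 15 ≡ Saturday — that's 1868's doomsday.
In June the doomsday date is Jun 6.
Jun 20 is 14 days after Jun 6; 14 mod 7 = 0, so Saturday + 0 = Saturday.

Saturday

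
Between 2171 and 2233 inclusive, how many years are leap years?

15

Multiples of 4 in [2171,2233]: 16.
Of those, multiples of 100: 1 (not leap unless ÷400).
Multiples of 400: 0.
Leap years = 16 − 1 + 0 = 15.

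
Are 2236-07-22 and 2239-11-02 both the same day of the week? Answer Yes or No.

No

From Jul 22, 2236 to Nov 2, 2239 is 1198 days.
1198 mod 7 = 1, so they are different weekdays.
(Jul 22, 2236 is a Friday; Nov 2, 2239 is a Saturday.)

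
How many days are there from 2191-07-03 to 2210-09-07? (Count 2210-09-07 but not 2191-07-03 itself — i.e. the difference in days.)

7005

Jul 3, 2191 → Jul 3, 2192: 366 days (Feb 29, 2192 is in that span).
Jul 3, 2192 → Jul 3, 2193: 365 days.
Jul 3, 2193 → Jul 3, 2194: 365 days.
Jul 3, 2194 → Jul 3, 2195: 365 days.
Jul 3, 2195 → Jul 3, 2196: 366 days (Feb 29, 2196 is in that span).
Jul 3, 2196 → Jul 3, 2197: 365 days.
Jul 3, 2197 → Jul 3, 2198: 365 days.
Jul 3, 2198 → Jul 3, 2199: 365 days.
Jul 3, 2199 → Jul 3, 2200: 365 days.
Jul 3, 2200 → Jul 3, 2201: 365 days.
Jul 3, 2201 → Jul 3, 2202: 365 days.
Jul 3, 2202 → Jul 3, 2203: 365 days.
Jul 3, 2203 → Jul 3, 2204: 366 days (Feb 29, 2204 is in that span).
Jul 3, 2204 → Jul 3, 2205: 365 days.
Jul 3, 2205 → Jul 3, 2206: 365 days.
Jul 3, 2206 → Jul 3, 2207: 365 days.
Jul 3, 2207 → Jul 3, 2208: 366 days (Feb 29, 2208 is in that span).
Jul 3, 2208 → Jul 3, 2209: 365 days.
Jul 3, 2209 → Jul 3, 2210: 365 days.
Jul 3, 2210 → Aug 3, 2210: 31 days (July has 31).
Aug 3, 2210 → Sep 3, 2210: 31 days (August has 31).
Sep 3, 2210 → Sep 7, 2210: 4 days.
Total: 7005 days.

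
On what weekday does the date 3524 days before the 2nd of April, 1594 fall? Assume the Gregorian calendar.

Apr 2, 1594 is a Saturday.
3524 mod 7 = 3, so 3524 days before a Saturday is Saturday − 3 = Wednesday.

Wednesday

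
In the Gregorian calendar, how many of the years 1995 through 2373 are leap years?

Multiples of 4 in [1995,2373]: 95.
Of those, multiples of 100: 4 (not leap unless ÷400).
Multiples of 400: 1.
Leap years = 95 − 4 + 1 = 92.

92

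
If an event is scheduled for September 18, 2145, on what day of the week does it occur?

Saturday

Doomsday rule: the anchor day for the 2100s is Sunday. For year 45: 45÷12 = 3 r 9, and 9÷4 = 2, so 3+9+2 = 14.
Sunday + 14 ≡ Sunday — that's 2145's doomsday.
In September the doomsday date is Sep 5.
Sep 18 is 13 days after Sep 5; 13 mod 7 = 6, so Sunday + 6 = Saturday.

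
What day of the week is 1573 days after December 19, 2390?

First find the weekday of Dec 19, 2390. Doomsday rule: the anchor day for the 2300s is Wednesday. For year 90: 90÷12 = 7 r 6, and 6÷4 = 1, so 7+6+1 = 14.
Wednesday + 14 ≡ Wednesday — that's 2390's doomsday.
In December the doomsday date is Dec 12.
Dec 19 is 7 days after Dec 12; 7 mod 7 = 0, so Wednesday + 0 = Wednesday.
1573 mod 7 = 5, so 1573 days after a Wednesday is Wednesday + 5 = Monday.

Monday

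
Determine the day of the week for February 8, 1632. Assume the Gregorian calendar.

Sunday

Doomsday rule: the anchor day for the 1600s is Tuesday. For year 32: 32÷12 = 2 r 8, and 8÷4 = 2, so 2+8+2 = 12.
Tuesday + 12 ≡ Sunday — that's 1632's doomsday.
In February the doomsday date is Feb 29 (1632 is a leap year (divisible by 4)).
Feb 8 is 21 days before Feb 29; 21 mod 7 = 0, so Sunday − 0 = Sunday.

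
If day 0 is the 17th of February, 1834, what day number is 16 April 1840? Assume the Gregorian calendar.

Feb 17, 1834 → Feb 17, 1835: 365 days.
Feb 17, 1835 → Feb 17, 1836: 365 days.
Feb 17, 1836 → Feb 17, 1837: 366 days (Feb 29, 1836 is in that span).
Feb 17, 1837 → Feb 17, 1838: 365 days.
Feb 17, 1838 → Feb 17, 1839: 365 days.
Feb 17, 1839 → Feb 17, 1840: 365 days.
Feb 17, 1840 → Mar 17, 1840: 29 days (February has 29).
Mar 17, 1840 → Apr 16, 1840: 30 days.
Total: 2250 days.

2250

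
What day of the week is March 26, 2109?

January 1, 2109 is a Tuesday.
Jan 1, 2109 → Feb 1, 2109: 31 days (January has 31).
Feb 1, 2109 → Mar 1, 2109: 28 days (February has 28).
Mar 1, 2109 → Mar 26, 2109: 25 days.
Total: 84 days.
84 mod 7 = 0, so Tuesday + 0 = Tuesday.

Tuesday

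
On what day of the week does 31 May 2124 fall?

Wednesday

Doomsday rule: the anchor day for the 2100s is Sunday. For year 24: 24÷12 = 2 r 0, and 0÷4 = 0, so 2+0+0 = 2.
Sunday + 2 ≡ Tuesday — that's 2124's doomsday.
In May the doomsday date is May 9.
May 31 is 22 days after May 9; 22 mod 7 = 1, so Tuesday + 1 = Wednesday.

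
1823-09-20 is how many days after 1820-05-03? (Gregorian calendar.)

1235

May 3, 1820 → May 3, 1821: 365 days.
May 3, 1821 → May 3, 1822: 365 days.
May 3, 1822 → May 3, 1823: 365 days.
May 3, 1823 → Jun 3, 1823: 31 days (May has 31).
Jun 3, 1823 → Jul 3, 1823: 30 days (June has 30).
Jul 3, 1823 → Aug 3, 1823: 31 days (July has 31).
Aug 3, 1823 → Sep 3, 1823: 31 days (August has 31).
Sep 3, 1823 → Sep 20, 1823: 17 days.
Total: 1235 days.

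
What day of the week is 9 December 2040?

January 1, 2040 is a Sunday.
Jan 1, 2040 → Feb 1, 2040: 31 days (January has 31).
Feb 1, 2040 → Mar 1, 2040: 29 days (February has 29).
Mar 1, 2040 → Apr 1, 2040: 31 days (March has 31).
Apr 1, 2040 → May 1, 2040: 30 days (April has 30).
May 1, 2040 → Jun 1, 2040: 31 days (May has 31).
Jun 1, 2040 → Jul 1, 2040: 30 days (June has 30).
Jul 1, 2040 → Aug 1, 2040: 31 days (July has 31).
Aug 1, 2040 → Sep 1, 2040: 31 days (August has 31).
Sep 1, 2040 → Oct 1, 2040: 30 days (September has 30).
Oct 1, 2040 → Nov 1, 2040: 31 days (October has 31).
Nov 1, 2040 → Dec 1, 2040: 30 days (November has 30).
Dec 1, 2040 → Dec 9, 2040: 8 days.
Total: 343 days.
343 mod 7 = 0, so Sunday + 0 = Sunday.

Sunday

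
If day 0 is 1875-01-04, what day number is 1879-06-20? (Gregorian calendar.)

1628

Jan 4, 1875 → Jan 4, 1876: 365 days.
Jan 4, 1876 → Jan 4, 1877: 366 days (Feb 29, 1876 is in that span).
Jan 4, 1877 → Jan 4, 1878: 365 days.
Jan 4, 1878 → Jan 4, 1879: 365 days.
Jan 4, 1879 → Feb 4, 1879: 31 days (January has 31).
Feb 4, 1879 → Mar 4, 1879: 28 days (February has 28).
Mar 4, 1879 → Apr 4, 1879: 31 days (March has 31).
Apr 4, 1879 → May 4, 1879: 30 days (April has 30).
May 4, 1879 → Jun 4, 1879: 31 days (May has 31).
Jun 4, 1879 → Jun 20, 1879: 16 days.
Total: 1628 days.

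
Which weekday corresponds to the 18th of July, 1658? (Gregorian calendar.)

Doomsday rule: the anchor day for the 1600s is Tuesday. For year 58: 58÷12 = 4 r 10, and 10÷4 = 2, so 4+10+2 = 16.
Tuesday + 16 ≡ Thursday — that's 1658's doomsday.
In July the doomsday date is Jul 11.
Jul 18 is 7 days after Jul 11; 7 mod 7 = 0, so Thursday + 0 = Thursday.

Thursday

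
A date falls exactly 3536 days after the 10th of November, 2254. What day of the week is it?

First find the weekday of Nov 10, 2254. Doomsday rule: the anchor day for the 2200s is Friday. For year 54: 54÷12 = 4 r 6, and 6÷4 = 1, so 4+6+1 = 11.
Friday + 11 ≡ Tuesday — that's 2254's doomsday.
In November the doomsday date is Nov 7.
Nov 10 is 3 days after Nov 7; 3 mod 7 = 3, so Tuesday + 3 = Friday.
3536 mod 7 = 1, so 3536 days after a Friday is Friday + 1 = Saturday.

Saturday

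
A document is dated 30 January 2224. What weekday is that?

Doomsday rule: the anchor day for the 2200s is Friday. For year 24: 24÷12 = 2 r 0, and 0÷4 = 0, so 2+0+0 = 2.
Friday + 2 ≡ Sunday — that's 2224's doomsday.
In January the doomsday date is Jan 4 (2224 is a leap year (divisible by 4)).
Jan 30 is 26 days after Jan 4; 26 mod 7 = 5, so Sunday + 5 = Friday.

Friday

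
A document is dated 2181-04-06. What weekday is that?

Doomsday rule: the anchor day for the 2100s is Sunday. For year 81: 81÷12 = 6 r 9, and 9÷4 = 2, so 6+9+2 = 17.
Sunday + 17 ≡ Wednesday — that's 2181's doomsday.
In April the doomsday date is Apr 4.
Apr 6 is 2 days after Apr 4; 2 mod 7 = 2, so Wednesday + 2 = Friday.

Friday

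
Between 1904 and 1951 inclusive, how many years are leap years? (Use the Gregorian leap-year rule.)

Multiples of 4 in [1904,1951]: 12.
Of those, multiples of 100: 0 (not leap unless ÷400).
Multiples of 400: 0.
Leap years = 12 − 0 + 0 = 12.

12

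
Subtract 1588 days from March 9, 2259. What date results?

−365 (one year) → Mar 9, 2258 (1223 left).
−365 (one year) → Mar 9, 2257 (858 left).
−365 (one year) → Mar 9, 2256 (493 left).
−366 (one year; includes Feb 29, 2256) → Mar 9, 2255 (127 left).
−9 → Feb 28, 2255 (end of Feb, 28 days; 118 left).
−28 → Jan 31, 2255 (end of Jan, 31 days; 90 left).
−31 → Dec 31, 2254 (end of Dec, 31 days; 59 left).
−31 → Nov 30, 2254 (end of Nov, 30 days; 28 left).
−28 → Nov 2, 2254.

November 2, 2254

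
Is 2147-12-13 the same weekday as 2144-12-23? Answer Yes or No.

Yes

From Dec 23, 2144 to Dec 13, 2147 is 1085 days.
1085 mod 7 = 0, so they are the same weekday.
(Dec 23, 2144 is a Wednesday; Dec 13, 2147 is a Wednesday.)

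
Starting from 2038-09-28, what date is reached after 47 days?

Sep has 30 days: +3 → Oct 1, 2038 (44 left).
Oct has 31 days: +31 → Nov 1, 2038 (13 left).
+13 → Nov 14, 2038.

November 14, 2038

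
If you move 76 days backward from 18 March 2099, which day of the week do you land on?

Mar 18, 2099 is a Wednesday.
76 mod 7 = 6, so 76 days before a Wednesday is Wednesday − 6 = Thursday.

Thursday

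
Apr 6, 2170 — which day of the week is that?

Friday

Doomsday rule: the anchor day for the 2100s is Sunday. For year 70: 70÷12 = 5 r 10, and 10÷4 = 2, so 5+10+2 = 17.
Sunday + 17 ≡ Wednesday — that's 2170's doomsday.
In April the doomsday date is Apr 4.
Apr 6 is 2 days after Apr 4; 2 mod 7 = 2, so Wednesday + 2 = Friday.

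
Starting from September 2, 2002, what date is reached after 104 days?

Sep has 30 days: +29 → Oct 1, 2002 (75 left).
Oct has 31 days: +31 → Nov 1, 2002 (44 left).
Nov has 30 days: +30 → Dec 1, 2002 (14 left).
+14 → Dec 15, 2002.

December 15, 2002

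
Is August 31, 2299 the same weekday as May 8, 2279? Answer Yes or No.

From May 8, 2279 to Aug 31, 2299 is 7420 days.
7420 mod 7 = 0, so they are the same weekday.
(May 8, 2279 is a Thursday; Aug 31, 2299 is a Thursday.)

Yes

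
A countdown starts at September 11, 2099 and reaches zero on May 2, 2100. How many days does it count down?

233

Sep 11, 2099 → Oct 11, 2099: 30 days (September has 30).
Oct 11, 2099 → Nov 11, 2099: 31 days (October has 31).
Nov 11, 2099 → Dec 11, 2099: 30 days (November has 30).
Dec 11, 2099 → Jan 11, 2100: 31 days (December has 31).
Jan 11, 2100 → Feb 11, 2100: 31 days (January has 31).
Feb 11, 2100 → Mar 11, 2100: 28 days (February has 28).
Mar 11, 2100 → Apr 11, 2100: 31 days (March has 31).
Apr 11, 2100 → May 2, 2100: 21 days.
Total: 233 days.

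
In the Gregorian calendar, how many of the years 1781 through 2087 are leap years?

74

Multiples of 4 in [1781,2087]: 76.
Of those, multiples of 100: 3 (not leap unless ÷400).
Multiples of 400: 1.
Leap years = 76 − 3 + 1 = 74.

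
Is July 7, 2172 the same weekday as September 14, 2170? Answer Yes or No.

From Sep 14, 2170 to Jul 7, 2172 is 662 days.
662 mod 7 = 4, so they are different weekdays.
(Sep 14, 2170 is a Friday; Jul 7, 2172 is a Tuesday.)

No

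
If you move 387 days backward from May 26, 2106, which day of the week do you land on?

Monday

First find the weekday of May 26, 2106. Doomsday rule: the anchor day for the 2100s is Sunday. For year 06: 6÷12 = 0 r 6, and 6÷4 = 1, so 0+6+1 = 7.
Sunday + 7 ≡ Sunday — that's 2106's doomsday.
In May the doomsday date is May 9.
May 26 is 17 days after May 9; 17 mod 7 = 3, so Sunday + 3 = Wednesday.
387 mod 7 = 2, so 387 days before a Wednesday is Wednesday − 2 = Monday.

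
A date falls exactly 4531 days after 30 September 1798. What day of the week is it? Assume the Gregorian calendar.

Tuesday

Sep 30, 1798 is a Sunday.
4531 mod 7 = 2, so 4531 days after a Sunday is Sunday + 2 = Tuesday.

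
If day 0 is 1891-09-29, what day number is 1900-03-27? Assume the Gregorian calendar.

3101

Sep 29, 1891 → Sep 29, 1892: 366 days (Feb 29, 1892 is in that span).
Sep 29, 1892 → Sep 29, 1893: 365 days.
Sep 29, 1893 → Sep 29, 1894: 365 days.
Sep 29, 1894 → Sep 29, 1895: 365 days.
Sep 29, 1895 → Sep 29, 1896: 366 days (Feb 29, 1896 is in that span).
Sep 29, 1896 → Sep 29, 1897: 365 days.
Sep 29, 1897 → Sep 29, 1898: 365 days.
Sep 29, 1898 → Sep 29, 1899: 365 days.
Sep 29, 1899 → Oct 29, 1899: 30 days (September has 30).
Oct 29, 1899 → Nov 29, 1899: 31 days (October has 31).
Nov 29, 1899 → Dec 29, 1899: 30 days (November has 30).
Dec 29, 1899 → Jan 29, 1900: 31 days (December has 31).
Jan 29, 1900 → Feb 28, 1900: 30 days (January has 31).
Feb 28, 1900 → Mar 27, 1900: 27 days.
Total: 3101 days.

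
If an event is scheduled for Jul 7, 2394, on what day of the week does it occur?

Doomsday rule: the anchor day for the 2300s is Wednesday. For year 94: 94÷12 = 7 r 10, and 10÷4 = 2, so 7+10+2 = 19.
Wednesday + 19 ≡ Monday — that's 2394's doomsday.
In July the doomsday date is Jul 11.
Jul 7 is 4 days before Jul 11; 4 mod 7 = 4, so Monday − 4 = Thursday.

Thursday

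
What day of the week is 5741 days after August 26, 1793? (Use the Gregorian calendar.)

Tuesday

Aug 26, 1793 is a Monday.
5741 mod 7 = 1, so 5741 days after a Monday is Monday + 1 = Tuesday.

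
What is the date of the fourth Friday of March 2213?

March 1, 2213 is a Monday.
The first Friday is therefore March 5 (4 days later).
The fourth Friday is 5 + 3×7 = March 26.

March 26, 2213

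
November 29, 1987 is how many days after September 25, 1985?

Sep 25, 1985 → Sep 25, 1986: 365 days.
Sep 25, 1986 → Sep 25, 1987: 365 days.
Sep 25, 1987 → Oct 25, 1987: 30 days (September has 30).
Oct 25, 1987 → Nov 25, 1987: 31 days (October has 31).
Nov 25, 1987 → Nov 29, 1987: 4 days.
Total: 795 days.

795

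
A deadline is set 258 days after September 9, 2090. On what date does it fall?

May 25, 2091

Sep has 30 days: +22 → Oct 1, 2090 (236 left).
Oct has 31 days: +31 → Nov 1, 2090 (205 left).
Nov has 30 days: +30 → Dec 1, 2090 (175 left).
Dec has 31 days: +31 → Jan 1, 2091 (144 left).
Jan has 31 days: +31 → Feb 1, 2091 (113 left).
Feb has 28 days: +28 → Mar 1, 2091 (85 left).
Mar has 31 days: +31 → Apr 1, 2091 (54 left).
Apr has 30 days: +30 → May 1, 2091 (24 left).
+24 → May 25, 2091.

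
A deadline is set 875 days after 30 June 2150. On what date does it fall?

November 21, 2152

+365 (one year) → Jun 30, 2151 (510 left).
+366 (one year; includes Feb 29, 2152) → Jun 30, 2152 (144 left).
Jun has 30 days: +1 → Jul 1, 2152 (143 left).
Jul has 31 days: +31 → Aug 1, 2152 (112 left).
Aug has 31 days: +31 → Sep 1, 2152 (81 left).
Sep has 30 days: +30 → Oct 1, 2152 (51 left).
Oct has 31 days: +31 → Nov 1, 2152 (20 left).
+20 → Nov 21, 2152.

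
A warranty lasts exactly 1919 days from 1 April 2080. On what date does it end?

+365 (one year) → Apr 1, 2081 (1554 left).
+365 (one year) → Apr 1, 2082 (1189 left).
+365 (one year) → Apr 1, 2083 (824 left).
+366 (one year; includes Feb 29, 2084) → Apr 1, 2084 (458 left).
+365 (one year) → Apr 1, 2085 (93 left).
Apr has 30 days: +30 → May 1, 2085 (63 left).
May has 31 days: +31 → Jun 1, 2085 (32 left).
Jun has 30 days: +30 → Jul 1, 2085 (2 left).
+2 → Jul 3, 2085.

July 3, 2085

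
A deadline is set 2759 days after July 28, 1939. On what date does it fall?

February 15, 1947

+366 (one year; includes Feb 29, 1940) → Jul 28, 1940 (2393 left).
+365 (one year) → Jul 28, 1941 (2028 left).
+365 (one year) → Jul 28, 1942 (1663 left).
+365 (one year) → Jul 28, 1943 (1298 left).
+366 (one year; includes Feb 29, 1944) → Jul 28, 1944 (932 left).
+365 (one year) → Jul 28, 1945 (567 left).
+365 (one year) → Jul 28, 1946 (202 left).
Jul has 31 days: +4 → Aug 1, 1946 (198 left).
Aug has 31 days: +31 → Sep 1, 1946 (167 left).
Sep has 30 days: +30 → Oct 1, 1946 (137 left).
Oct has 31 days: +31 → Nov 1, 1946 (106 left).
Nov has 30 days: +30 → Dec 1, 1946 (76 left).
Dec has 31 days: +31 → Jan 1, 1947 (45 left).
Jan has 31 days: +31 → Feb 1, 1947 (14 left).
+14 → Feb 15, 1947.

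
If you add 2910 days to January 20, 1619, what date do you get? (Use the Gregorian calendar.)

+365 (one year) → Jan 20, 1620 (2545 left).
+366 (one year; includes Feb 29, 1620) → Jan 20, 1621 (2179 left).
+365 (one year) → Jan 20, 1622 (1814 left).
+365 (one year) → Jan 20, 1623 (1449 left).
+365 (one year) → Jan 20, 1624 (1084 left).
+366 (one year; includes Feb 29, 1624) → Jan 20, 1625 (718 left).
+365 (one year) → Jan 20, 1626 (353 left).
Jan has 31 days: +12 → Feb 1, 1626 (341 left).
Feb has 28 days: +28 → Mar 1, 1626 (313 left).
Mar has 31 days: +31 → Apr 1, 1626 (282 left).
Apr has 30 days: +30 → May 1, 1626 (252 left).
May has 31 days: +31 → Jun 1, 1626 (221 left).
Jun has 30 days: +30 → Jul 1, 1626 (191 left).
Jul has 31 days: +31 → Aug 1, 1626 (160 left).
Aug has 31 days: +31 → Sep 1, 1626 (129 left).
Sep has 30 days: +30 → Oct 1, 1626 (99 left).
Oct has 31 days: +31 → Nov 1, 1626 (68 left).
Nov has 30 days: +30 → Dec 1, 1626 (38 left).
Dec has 31 days: +31 → Jan 1, 1627 (7 left).
+7 → Jan 8, 1627.

January 8, 1627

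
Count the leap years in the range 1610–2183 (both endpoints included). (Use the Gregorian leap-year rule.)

139

Multiples of 4 in [1610,2183]: 143.
Of those, multiples of 100: 5 (not leap unless ÷400).
Multiples of 400: 1.
Leap years = 143 − 5 + 1 = 139.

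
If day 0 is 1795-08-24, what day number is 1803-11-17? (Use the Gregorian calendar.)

Aug 24, 1795 → Aug 24, 1796: 366 days (Feb 29, 1796 is in that span).
Aug 24, 1796 → Aug 24, 1797: 365 days.
Aug 24, 1797 → Aug 24, 1798: 365 days.
Aug 24, 1798 → Aug 24, 1799: 365 days.
Aug 24, 1799 → Aug 24, 1800: 365 days.
Aug 24, 1800 → Aug 24, 1801: 365 days.
Aug 24, 1801 → Aug 24, 1802: 365 days.
Aug 24, 1802 → Aug 24, 1803: 365 days.
Aug 24, 1803 → Sep 24, 1803: 31 days (August has 31).
Sep 24, 1803 → Oct 24, 1803: 30 days (September has 30).
Oct 24, 1803 → Nov 17, 1803: 24 days.
Total: 3006 days.

3006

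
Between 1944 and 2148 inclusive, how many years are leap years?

51

Multiples of 4 in [1944,2148]: 52.
Of those, multiples of 100: 2 (not leap unless ÷400).
Multiples of 400: 1.
Leap years = 52 − 2 + 1 = 51.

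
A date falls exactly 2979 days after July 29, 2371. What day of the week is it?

Monday

First find the weekday of Jul 29, 2371. Doomsday rule: the anchor day for the 2300s is Wednesday. For year 71: 71÷12 = 5 r 11, and 11÷4 = 2, so 5+11+2 = 18.
Wednesday + 18 ≡ Sunday — that's 2371's doomsday.
In July the doomsday date is Jul 11.
Jul 29 is 18 days after Jul 11; 18 mod 7 = 4, so Sunday + 4 = Thursday.
2979 mod 7 = 4, so 2979 days after a Thursday is Thursday + 4 = Monday.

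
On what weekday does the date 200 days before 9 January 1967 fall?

Thursday

Jan 9, 1967 is a Monday.
200 mod 7 = 4, so 200 days before a Monday is Monday − 4 = Thursday.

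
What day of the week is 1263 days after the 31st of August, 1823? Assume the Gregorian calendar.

First find the weekday of Aug 31, 1823. Doomsday rule: the anchor day for the 1800s is Friday. For year 23: 23÷12 = 1 r 11, and 11÷4 = 2, so 1+11+2 = 14.
Friday + 14 ≡ Friday — that's 1823's doomsday.
In August the doomsday date is Aug 8.
Aug 31 is 23 days after Aug 8; 23 mod 7 = 2, so Friday + 2 = Sunday.
1263 mod 7 = 3, so 1263 days after a Sunday is Sunday + 3 = Wednesday.

Wednesday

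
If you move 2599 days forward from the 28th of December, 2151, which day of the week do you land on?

Thursday

First find the weekday of Dec 28, 2151. Doomsday rule: the anchor day for the 2100s is Sunday. For year 51: 51÷12 = 4 r 3, and 3÷4 = 0, so 4+3+0 = 7.
Sunday + 7 ≡ Sunday — that's 2151's doomsday.
In December the doomsday date is Dec 12.
Dec 28 is 16 days after Dec 12; 16 mod 7 = 2, so Sunday + 2 = Tuesday.
2599 mod 7 = 2, so 2599 days after a Tuesday is Tuesday + 2 = Thursday.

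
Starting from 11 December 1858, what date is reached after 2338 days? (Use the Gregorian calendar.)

+365 (one year) → Dec 11, 1859 (1973 left).
+366 (one year; includes Feb 29, 1860) → Dec 11, 1860 (1607 left).
+365 (one year) → Dec 11, 1861 (1242 left).
+365 (one year) → Dec 11, 1862 (877 left).
+365 (one year) → Dec 11, 1863 (512 left).
+366 (one year; includes Feb 29, 1864) → Dec 11, 1864 (146 left).
Dec has 31 days: +21 → Jan 1, 1865 (125 left).
Jan has 31 days: +31 → Feb 1, 1865 (94 left).
Feb has 28 days: +28 → Mar 1, 1865 (66 left).
Mar has 31 days: +31 → Apr 1, 1865 (35 left).
Apr has 30 days: +30 → May 1, 1865 (5 left).
+5 → May 6, 1865.

May 6, 1865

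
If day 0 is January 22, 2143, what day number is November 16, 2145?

1029

Jan 22, 2143 → Jan 22, 2144: 365 days.
Jan 22, 2144 → Jan 22, 2145: 366 days (Feb 29, 2144 is in that span).
Jan 22, 2145 → Feb 22, 2145: 31 days (January has 31).
Feb 22, 2145 → Mar 22, 2145: 28 days (February has 28).
Mar 22, 2145 → Apr 22, 2145: 31 days (March has 31).
Apr 22, 2145 → May 22, 2145: 30 days (April has 30).
May 22, 2145 → Jun 22, 2145: 31 days (May has 31).
Jun 22, 2145 → Jul 22, 2145: 30 days (June has 30).
Jul 22, 2145 → Aug 22, 2145: 31 days (July has 31).
Aug 22, 2145 → Sep 22, 2145: 31 days (August has 31).
Sep 22, 2145 → Oct 22, 2145: 30 days (September has 30).
Oct 22, 2145 → Nov 16, 2145: 25 days.
Total: 1029 days.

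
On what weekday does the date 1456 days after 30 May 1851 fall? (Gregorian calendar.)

Friday

First find the weekday of May 30, 1851. Doomsday rule: the anchor day for the 1800s is Friday. For year 51: 51÷12 = 4 r 3, and 3÷4 = 0, so 4+3+0 = 7.
Friday + 7 ≡ Friday — that's 1851's doomsday.
In May the doomsday date is May 9.
May 30 is 21 days after May 9; 21 mod 7 = 0, so Friday + 0 = Friday.
1456 mod 7 = 0, so 1456 days after a Friday is Friday + 0 = Friday.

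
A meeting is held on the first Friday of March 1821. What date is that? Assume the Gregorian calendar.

March 1, 1821 is a Thursday.
The first Friday is therefore March 2 (1 days later).

March 2, 1821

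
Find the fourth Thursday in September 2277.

September 1, 2277 is a Saturday.
The first Thursday is therefore September 6 (5 days later).
The fourth Thursday is 6 + 3×7 = September 27.

September 27, 2277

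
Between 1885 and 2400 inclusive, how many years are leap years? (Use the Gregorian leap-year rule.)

125

Multiples of 4 in [1885,2400]: 129.
Of those, multiples of 100: 6 (not leap unless ÷400).
Multiples of 400: 2.
Leap years = 129 − 6 + 2 = 125.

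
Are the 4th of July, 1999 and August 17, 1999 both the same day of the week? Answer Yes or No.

No

From Jul 4, 1999 to Aug 17, 1999 is 44 days.
44 mod 7 = 2, so they are different weekdays.
(Jul 4, 1999 is a Sunday; Aug 17, 1999 is a Tuesday.)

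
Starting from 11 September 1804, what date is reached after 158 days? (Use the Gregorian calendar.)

Sep has 30 days: +20 → Oct 1, 1804 (138 left).
Oct has 31 days: +31 → Nov 1, 1804 (107 left).
Nov has 30 days: +30 → Dec 1, 1804 (77 left).
Dec has 31 days: +31 → Jan 1, 1805 (46 left).
Jan has 31 days: +31 → Feb 1, 1805 (15 left).
+15 → Feb 16, 1805.

February 16, 1805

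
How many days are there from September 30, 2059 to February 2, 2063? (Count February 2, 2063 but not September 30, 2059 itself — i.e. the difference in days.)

Sep 30, 2059 → Sep 30, 2060: 366 days (Feb 29, 2060 is in that span).
Sep 30, 2060 → Sep 30, 2061: 365 days.
Sep 30, 2061 → Sep 30, 2062: 365 days.
Sep 30, 2062 → Oct 30, 2062: 30 days (September has 30).
Oct 30, 2062 → Nov 30, 2062: 31 days (October has 31).
Nov 30, 2062 → Dec 30, 2062: 30 days (November has 30).
Dec 30, 2062 → Jan 30, 2063: 31 days (December has 31).
Jan 30, 2063 → Feb 2, 2063: 3 days.
Total: 1221 days.

1221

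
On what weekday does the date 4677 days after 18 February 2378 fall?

Feb 18, 2378 is a Saturday.
4677 mod 7 = 1, so 4677 days after a Saturday is Saturday + 1 = Sunday.

Sunday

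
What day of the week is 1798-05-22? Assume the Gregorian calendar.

Tuesday

Doomsday rule: the anchor day for the 1700s is Sunday. For year 98: 98÷12 = 8 r 2, and 2÷4 = 0, so 8+2+0 = 10.
Sunday + 10 ≡ Wednesday — that's 1798's doomsday.
In May the doomsday date is May 9.
May 22 is 13 days after May 9; 13 mod 7 = 6, so Wednesday + 6 = Tuesday.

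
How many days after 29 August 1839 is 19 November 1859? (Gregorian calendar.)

Aug 29, 1839 → Aug 29, 1840: 366 days (Feb 29, 1840 is in that span).
Aug 29, 1840 → Aug 29, 1841: 365 days.
Aug 29, 1841 → Aug 29, 1842: 365 days.
Aug 29, 1842 → Aug 29, 1843: 365 days.
Aug 29, 1843 → Aug 29, 1844: 366 days (Feb 29, 1844 is in that span).
Aug 29, 1844 → Aug 29, 1845: 365 days.
Aug 29, 1845 → Aug 29, 1846: 365 days.
Aug 29, 1846 → Aug 29, 1847: 365 days.
Aug 29, 1847 → Aug 29, 1848: 366 days (Feb 29, 1848 is in that span).
Aug 29, 1848 → Aug 29, 1849: 365 days.
Aug 29, 1849 → Aug 29, 1850: 365 days.
Aug 29, 1850 → Aug 29, 1851: 365 days.
Aug 29, 1851 → Aug 29, 1852: 366 days (Feb 29, 1852 is in that span).
Aug 29, 1852 → Aug 29, 1853: 365 days.
Aug 29, 1853 → Aug 29, 1854: 365 days.
Aug 29, 1854 → Aug 29, 1855: 365 days.
Aug 29, 1855 → Aug 29, 1856: 366 days (Feb 29, 1856 is in that span).
Aug 29, 1856 → Aug 29, 1857: 365 days.
Aug 29, 1857 → Aug 29, 1858: 365 days.
Aug 29, 1858 → Aug 29, 1859: 365 days.
Aug 29, 1859 → Sep 29, 1859: 31 days (August has 31).
Sep 29, 1859 → Oct 29, 1859: 30 days (September has 30).
Oct 29, 1859 → Nov 19, 1859: 21 days.
Total: 7387 days.

7387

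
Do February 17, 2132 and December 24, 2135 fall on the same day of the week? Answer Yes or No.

No

From Feb 17, 2132 to Dec 24, 2135 is 1406 days.
1406 mod 7 = 6, so they are different weekdays.
(Feb 17, 2132 is a Sunday; Dec 24, 2135 is a Saturday.)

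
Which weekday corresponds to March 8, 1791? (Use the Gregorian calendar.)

Doomsday rule: the anchor day for the 1700s is Sunday. For year 91: 91÷12 = 7 r 7, and 7÷4 = 1, so 7+7+1 = 15.
Sunday + 15 ≡ Monday — that's 1791's doomsday.
In March the doomsday date is Mar 14.
Mar 8 is 6 days before Mar 14; 6 mod 7 = 6, so Monday − 6 = Tuesday.

Tuesday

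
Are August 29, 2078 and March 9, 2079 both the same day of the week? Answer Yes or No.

No

From Aug 29, 2078 to Mar 9, 2079 is 192 days.
192 mod 7 = 3, so they are different weekdays.
(Aug 29, 2078 is a Monday; Mar 9, 2079 is a Thursday.)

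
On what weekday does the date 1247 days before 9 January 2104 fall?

Jan 9, 2104 is a Wednesday.
1247 mod 7 = 1, so 1247 days before a Wednesday is Wednesday − 1 = Tuesday.

Tuesday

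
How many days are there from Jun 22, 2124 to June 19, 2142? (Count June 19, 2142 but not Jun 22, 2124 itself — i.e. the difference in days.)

6571

Jun 22, 2124 → Jun 22, 2125: 365 days.
Jun 22, 2125 → Jun 22, 2126: 365 days.
Jun 22, 2126 → Jun 22, 2127: 365 days.
Jun 22, 2127 → Jun 22, 2128: 366 days (Feb 29, 2128 is in that span).
Jun 22, 2128 → Jun 22, 2129: 365 days.
Jun 22, 2129 → Jun 22, 2130: 365 days.
Jun 22, 2130 → Jun 22, 2131: 365 days.
Jun 22, 2131 → Jun 22, 2132: 366 days (Feb 29, 2132 is in that span).
Jun 22, 2132 → Jun 22, 2133: 365 days.
Jun 22, 2133 → Jun 22, 2134: 365 days.
Jun 22, 2134 → Jun 22, 2135: 365 days.
Jun 22, 2135 → Jun 22, 2136: 366 days (Feb 29, 2136 is in that span).
Jun 22, 2136 → Jun 22, 2137: 365 days.
Jun 22, 2137 → Jun 22, 2138: 365 days.
Jun 22, 2138 → Jun 22, 2139: 365 days.
Jun 22, 2139 → Jun 22, 2140: 366 days (Feb 29, 2140 is in that span).
Jun 22, 2140 → Jun 22, 2141: 365 days.
Jun 22, 2141 → Jul 22, 2141: 30 days (June has 30).
Jul 22, 2141 → Aug 22, 2141: 31 days (July has 31).
Aug 22, 2141 → Sep 22, 2141: 31 days (August has 31).
Sep 22, 2141 → Oct 22, 2141: 30 days (September has 30).
Oct 22, 2141 → Nov 22, 2141: 31 days (October has 31).
Nov 22, 2141 → Dec 22, 2141: 30 days (November has 30).
Dec 22, 2141 → Jan 22, 2142: 31 days (December has 31).
Jan 22, 2142 → Feb 22, 2142: 31 days (January has 31).
Feb 22, 2142 → Mar 22, 2142: 28 days (February has 28).
Mar 22, 2142 → Apr 22, 2142: 31 days (March has 31).
Apr 22, 2142 → May 22, 2142: 30 days (April has 30).
May 22, 2142 → Jun 19, 2142: 28 days.
Total: 6571 days.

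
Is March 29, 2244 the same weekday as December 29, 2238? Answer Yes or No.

No

From Dec 29, 2238 to Mar 29, 2244 is 1917 days.
1917 mod 7 = 6, so they are different weekdays.
(Dec 29, 2238 is a Saturday; Mar 29, 2244 is a Friday.)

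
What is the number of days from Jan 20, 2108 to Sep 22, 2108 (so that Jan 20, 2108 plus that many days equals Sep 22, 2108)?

Jan 20, 2108 → Feb 20, 2108: 31 days (January has 31).
Feb 20, 2108 → Mar 20, 2108: 29 days (February has 29).
Mar 20, 2108 → Apr 20, 2108: 31 days (March has 31).
Apr 20, 2108 → May 20, 2108: 30 days (April has 30).
May 20, 2108 → Jun 20, 2108: 31 days (May has 31).
Jun 20, 2108 → Jul 20, 2108: 30 days (June has 30).
Jul 20, 2108 → Aug 20, 2108: 31 days (July has 31).
Aug 20, 2108 → Sep 20, 2108: 31 days (August has 31).
Sep 20, 2108 → Sep 22, 2108: 2 days.
Total: 246 days.

246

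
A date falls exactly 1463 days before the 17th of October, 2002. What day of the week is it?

Thursday

Oct 17, 2002 is a Thursday.
1463 mod 7 = 0, so 1463 days before a Thursday is Thursday − 0 = Thursday.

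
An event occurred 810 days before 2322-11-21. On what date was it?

−365 (one year) → Nov 21, 2321 (445 left).
−365 (one year) → Nov 21, 2320 (80 left).
−21 → Oct 31, 2320 (end of Oct, 31 days; 59 left).
−31 → Sep 30, 2320 (end of Sep, 30 days; 28 left).
−28 → Sep 2, 2320.

September 2, 2320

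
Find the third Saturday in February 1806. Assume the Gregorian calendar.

February 15, 1806

February 1, 1806 is a Saturday.
The first Saturday is therefore February 1 (same day).
The third Saturday is 1 + 2×7 = February 15.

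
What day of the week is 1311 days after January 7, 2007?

First find the weekday of Jan 7, 2007. Doomsday rule: the anchor day for the 2000s is Tuesday. For year 07: 7÷12 = 0 r 7, and 7÷4 = 1, so 0+7+1 = 8.
Tuesday + 8 ≡ Wednesday — that's 2007's doomsday.
In January the doomsday date is Jan 3 (2007 is not a leap year).
Jan 7 is 4 days after Jan 3; 4 mod 7 = 4, so Wednesday + 4 = Sunday.
1311 mod 7 = 2, so 1311 days after a Sunday is Sunday + 2 = Tuesday.

Tuesday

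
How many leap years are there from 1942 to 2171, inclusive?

Multiples of 4 in [1942,2171]: 57.
Of those, multiples of 100: 2 (not leap unless ÷400).
Multiples of 400: 1.
Leap years = 57 − 2 + 1 = 56.

56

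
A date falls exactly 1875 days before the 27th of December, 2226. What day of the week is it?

First find the weekday of Dec 27, 2226. Doomsday rule: the anchor day for the 2200s is Friday. For year 26: 26÷12 = 2 r 2, and 2÷4 = 0, so 2+2+0 = 4.
Friday + 4 ≡ Tuesday — that's 2226's doomsday.
In December the doomsday date is Dec 12.
Dec 27 is 15 days after Dec 12; 15 mod 7 = 1, so Tuesday + 1 = Wednesday.
1875 mod 7 = 6, so 1875 days before a Wednesday is Wednesday − 6 = Thursday.

Thursday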